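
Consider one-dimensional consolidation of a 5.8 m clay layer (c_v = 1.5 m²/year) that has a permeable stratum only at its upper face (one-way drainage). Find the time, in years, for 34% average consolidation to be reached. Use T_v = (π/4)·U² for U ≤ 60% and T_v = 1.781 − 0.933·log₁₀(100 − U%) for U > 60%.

t ≈ 2.04 years

Drainage path length: H_d = H = 5.8 m (single drainage).
U ≤ 60%: T_v = (π/4)·U² = (π/4)×0.34² = 0.090792.
t = T_v·H_d²/c_v = 0.090792×5.8²/1.5 = 2.036 years.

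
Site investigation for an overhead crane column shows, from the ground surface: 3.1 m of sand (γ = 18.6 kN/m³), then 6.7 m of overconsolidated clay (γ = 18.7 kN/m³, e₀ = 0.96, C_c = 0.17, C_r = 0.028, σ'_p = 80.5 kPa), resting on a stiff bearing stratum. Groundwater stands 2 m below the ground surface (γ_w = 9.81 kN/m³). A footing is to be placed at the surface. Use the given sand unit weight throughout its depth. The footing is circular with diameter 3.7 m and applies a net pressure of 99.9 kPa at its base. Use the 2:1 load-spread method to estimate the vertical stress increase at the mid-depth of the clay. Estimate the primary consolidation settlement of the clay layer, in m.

S_c ≈ 0.03 m

Mid-depth of clay below the ground surface: z = 3.1 + 6.7/2 = 6.45 m.
Total vertical stress at mid-clay: σ_v = 18.6×3.1 + 18.7×3.35 = 120.31 kPa.
Pore pressure: u = 9.81×(6.45 − 2) = 43.655 kPa.
Initial effective stress: σ'_0 = σ_v − u = 120.31 − 43.655 = 76.655 kPa.
Stress increase at mid-clay by the 2:1 spreading method:
Δσ ≈ qD²/(D+z)² = 99.9×3.7²/(3.7+6.45)² = 13.275 kPa
Final effective stress: σ'_f = 76.655 + 13.275 = 89.93 kPa.
σ'_f = 89.93 > σ'_p = 80.5 kPa, so the stress path crosses the preconsolidation pressure — recompression up to σ'_p, then virgin compression beyond:
S_c = H/(1+e₀)·[C_r·log₁₀(σ'_p/σ'_0) + C_c·log₁₀(σ'_f/σ'_p)]
    = 6.7/1.96 × [0.028×log₁₀(80.5/76.655) + 0.17×log₁₀(89.93/80.5)]
    = 3.4184 × [0.00059515 + 0.0081785] = 0.02999 m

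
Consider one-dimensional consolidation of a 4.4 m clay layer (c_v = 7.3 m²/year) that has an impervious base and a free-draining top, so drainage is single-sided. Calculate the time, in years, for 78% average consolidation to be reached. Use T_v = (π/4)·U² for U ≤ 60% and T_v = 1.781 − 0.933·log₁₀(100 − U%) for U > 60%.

t ≈ 1.4 years

Drainage path length: H_d = H = 4.4 m (single drainage).
U > 60%: T_v = 1.781 − 0.933·log₁₀(100 − 78) = 0.52852.
t = T_v·H_d²/c_v = 0.52852×4.4²/7.3 = 1.402 years.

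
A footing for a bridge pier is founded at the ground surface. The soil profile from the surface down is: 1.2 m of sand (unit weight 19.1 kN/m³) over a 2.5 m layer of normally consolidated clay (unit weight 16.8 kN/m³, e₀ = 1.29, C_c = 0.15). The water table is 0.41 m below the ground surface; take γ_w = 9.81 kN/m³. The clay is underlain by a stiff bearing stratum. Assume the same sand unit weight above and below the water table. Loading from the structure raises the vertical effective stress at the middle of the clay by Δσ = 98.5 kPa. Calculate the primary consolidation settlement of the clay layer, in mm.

Mid-depth of clay below the ground surface: z = 1.2 + 2.5/2 = 2.45 m.
Total vertical stress at mid-clay: σ_v = 19.1×1.2 + 16.8×1.25 = 43.92 kPa.
Pore pressure: u = 9.81×(2.45 − 0.41) = 20.012 kPa.
Initial effective stress: σ'_0 = σ_v − u = 43.92 − 20.012 = 23.908 kPa.
Final effective stress: σ'_f = σ'_0 + Δσ = 23.908 + 98.5 = 122.41 kPa.
Normally consolidated clay, so the full stress increment lies on the virgin compression line:
S_c = C_c·H/(1+e₀)·log₁₀(σ'_f/σ'_0) = 0.15×2.5/(1+1.29)×log₁₀(122.41/23.908)
    = 0.16376 × 0.70927 = 0.1162 m

S_c ≈ 116 mm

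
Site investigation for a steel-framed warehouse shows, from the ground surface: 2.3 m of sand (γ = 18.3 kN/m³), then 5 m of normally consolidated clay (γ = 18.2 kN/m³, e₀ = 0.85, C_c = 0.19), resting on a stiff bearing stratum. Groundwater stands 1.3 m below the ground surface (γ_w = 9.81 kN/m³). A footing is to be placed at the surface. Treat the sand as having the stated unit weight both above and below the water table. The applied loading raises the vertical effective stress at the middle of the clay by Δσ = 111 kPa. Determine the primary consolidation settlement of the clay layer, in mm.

Mid-depth of clay below the ground surface: z = 2.3 + 5/2 = 4.8 m.
Total vertical stress at mid-clay: σ_v = 18.3×2.3 + 18.2×2.5 = 87.59 kPa.
Pore pressure: u = 9.81×(4.8 − 1.3) = 34.335 kPa.
Initial effective stress: σ'_0 = σ_v − u = 87.59 − 34.335 = 53.255 kPa.
Final effective stress: σ'_f = σ'_0 + Δσ = 53.255 + 111 = 164.25 kPa.
Normally consolidated clay, so the full stress increment lies on the virgin compression line:
S_c = C_c·H/(1+e₀)·log₁₀(σ'_f/σ'_0) = 0.19×5/(1+0.85)×log₁₀(164.25/53.255)
    = 0.51351 × 0.48914 = 0.2512 m

S_c ≈ 251 mm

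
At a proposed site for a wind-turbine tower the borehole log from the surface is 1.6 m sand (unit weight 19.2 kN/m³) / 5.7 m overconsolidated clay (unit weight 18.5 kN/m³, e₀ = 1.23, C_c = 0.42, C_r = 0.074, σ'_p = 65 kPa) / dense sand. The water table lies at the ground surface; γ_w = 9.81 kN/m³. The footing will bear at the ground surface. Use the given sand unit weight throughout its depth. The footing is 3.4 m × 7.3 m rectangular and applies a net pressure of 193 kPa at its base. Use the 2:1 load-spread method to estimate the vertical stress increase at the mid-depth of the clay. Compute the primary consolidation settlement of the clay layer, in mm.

Mid-depth of clay below the ground surface: z = 1.6 + 5.7/2 = 4.45 m.
Total vertical stress at mid-clay: σ_v = 19.2×1.6 + 18.5×2.85 = 83.445 kPa.
Pore pressure: u = 9.81×(4.45 − 0) = 43.655 kPa.
Initial effective stress: σ'_0 = σ_v − u = 83.445 − 43.655 = 39.79 kPa.
Stress increase at mid-clay by the 2:1 spreading method:
Δσ = qBL/((B+z)(L+z)) = 193×3.4×7.3/((3.4+4.45)(7.3+4.45)) = 51.934 kPa
Final effective stress: σ'_f = 39.79 + 51.934 = 91.724 kPa.
σ'_f = 91.724 > σ'_p = 65 kPa, so the stress path crosses the preconsolidation pressure — recompression up to σ'_p, then virgin compression beyond:
S_c = H/(1+e₀)·[C_r·log₁₀(σ'_p/σ'_0) + C_c·log₁₀(σ'_f/σ'_p)]
    = 5.7/2.23 × [0.074×log₁₀(65/39.79) + 0.42×log₁₀(91.724/65)]
    = 2.5561 × [0.015772 + 0.062819] = 0.2009 m

S_c ≈ 201 mm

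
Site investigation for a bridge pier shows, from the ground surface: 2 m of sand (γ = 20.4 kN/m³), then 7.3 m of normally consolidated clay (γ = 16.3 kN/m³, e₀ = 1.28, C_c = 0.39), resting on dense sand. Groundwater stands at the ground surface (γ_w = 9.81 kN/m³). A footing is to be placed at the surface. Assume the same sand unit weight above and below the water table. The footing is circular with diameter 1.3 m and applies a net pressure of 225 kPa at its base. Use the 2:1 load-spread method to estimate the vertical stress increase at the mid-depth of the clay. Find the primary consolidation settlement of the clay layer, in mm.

Mid-depth of clay below the ground surface: z = 2 + 7.3/2 = 5.65 m.
Total vertical stress at mid-clay: σ_v = 20.4×2 + 16.3×3.65 = 100.3 kPa.
Pore pressure: u = 9.81×(5.65 − 0) = 55.427 kPa.
Initial effective stress: σ'_0 = σ_v − u = 100.3 − 55.427 = 44.873 kPa.
Stress increase at mid-clay by the 2:1 spreading method:
Δσ ≈ qD²/(D+z)² = 225×1.3²/(1.3+5.65)² = 7.8723 kPa
Final effective stress: σ'_f = σ'_0 + Δσ = 44.873 + 7.8723 = 52.745 kPa.
Normally consolidated clay, so the full stress increment lies on the virgin compression line:
S_c = C_c·H/(1+e₀)·log₁₀(σ'_f/σ'_0) = 0.39×7.3/(1+1.28)×log₁₀(52.745/44.873)
    = 1.2487 × 0.070196 = 0.08765 m

S_c ≈ 87.7 mm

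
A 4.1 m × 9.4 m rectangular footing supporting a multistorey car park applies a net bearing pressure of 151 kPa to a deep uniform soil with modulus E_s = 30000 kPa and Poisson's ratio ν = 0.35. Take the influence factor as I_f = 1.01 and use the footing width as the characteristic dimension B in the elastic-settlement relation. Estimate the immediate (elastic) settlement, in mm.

Immediate (elastic) settlement: S_e = q·B·(1−ν²)/E_s · I_f.
S_e = 151 × 4.1 × (1 − 0.35²) / 30000 × 1.01
    = 151 × 4.1 × 0.8775 / 30000 × 1.01
    = 0.01829 m = 18.29 mm

S_e ≈ 18.3 mm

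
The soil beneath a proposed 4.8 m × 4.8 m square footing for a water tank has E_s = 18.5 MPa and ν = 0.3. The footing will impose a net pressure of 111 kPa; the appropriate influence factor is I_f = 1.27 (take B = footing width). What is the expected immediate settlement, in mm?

S_e ≈ 33.3 mm

Immediate (elastic) settlement: S_e = q·B·(1−ν²)/E_s · I_f.
E_s = 18.5 MPa = 18500 kPa.
S_e = 111 × 4.8 × (1 − 0.3²) / 18500 × 1.27
    = 111 × 4.8 × 0.91 / 18500 × 1.27
    = 0.03328 m = 33.28 mm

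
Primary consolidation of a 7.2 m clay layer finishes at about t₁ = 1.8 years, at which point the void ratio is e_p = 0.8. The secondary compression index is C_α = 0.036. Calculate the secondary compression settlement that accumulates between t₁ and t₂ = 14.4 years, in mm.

S_s ≈ 130 mm

Secondary compression: S_s = C_α·H/(1+e_p)·log₁₀(t₂/t₁)
S_s = 0.036×7.2/(1+0.8)×log₁₀(14.4/1.8)
    = 0.144 × 0.9031 = 0.13 m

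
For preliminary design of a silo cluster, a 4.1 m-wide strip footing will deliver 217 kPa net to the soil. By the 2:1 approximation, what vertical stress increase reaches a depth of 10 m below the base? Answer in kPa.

Δσ_z ≈ 63.1 kPa

By the 2:1 method the load spreads at 1 horizontal : 2 vertical, so at depth z the loaded area has grown by z in each plan dimension:
Δσ = qB/(B+z) = 217×4.1/(4.1+10) = 63.099 kPa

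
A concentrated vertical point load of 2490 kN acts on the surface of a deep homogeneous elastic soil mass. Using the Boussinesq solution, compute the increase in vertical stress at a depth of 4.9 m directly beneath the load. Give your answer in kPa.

Δσ_z ≈ 49.5 kPa

Boussinesq vertical stress below a point load on an elastic half-space:
Δσ_z = 3P/(2πz²) · [1 + (r/z)²]^(−5/2)
r/z = 0/4.9 = 0; [1+(r/z)²]^(−5/2) = 1.
Δσ_z = 3×2490/(2π×4.9²) × 1 = 49.516 × 1 = 49.52 kPa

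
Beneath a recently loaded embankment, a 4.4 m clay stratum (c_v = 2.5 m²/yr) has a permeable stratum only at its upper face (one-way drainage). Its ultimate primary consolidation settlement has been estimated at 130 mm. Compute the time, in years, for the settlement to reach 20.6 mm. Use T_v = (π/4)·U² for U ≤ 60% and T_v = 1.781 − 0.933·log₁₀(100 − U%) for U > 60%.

Drainage path length: H_d = H = 4.4 m (single drainage).
U = S(t)/S_ult = 20.6/130 = 0.1585.
U ≤ 60%: T_v = (π/4)·U² = (π/4)×0.15846² = 0.019721.
t = T_v·H_d²/c_v = 0.019721×4.4²/2.5 = 0.1527 years.

t ≈ 0.153 years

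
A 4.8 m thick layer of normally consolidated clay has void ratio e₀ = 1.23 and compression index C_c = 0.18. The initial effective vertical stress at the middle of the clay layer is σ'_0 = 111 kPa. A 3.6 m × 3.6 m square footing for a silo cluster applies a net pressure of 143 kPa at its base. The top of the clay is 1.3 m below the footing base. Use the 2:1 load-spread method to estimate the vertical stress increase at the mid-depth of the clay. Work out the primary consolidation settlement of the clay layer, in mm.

Mid-depth of clay below the footing base: z = 1.3 + 4.8/2 = 3.7 m.
Stress increase at mid-clay by the 2:1 spreading method:
Δσ = qBL/((B+z)(L+z)) = 143×3.6×3.6/((3.6+3.7)(3.6+3.7)) = 34.777 kPa
Final effective stress: σ'_f = σ'_0 + Δσ = 111 + 34.777 = 145.78 kPa.
Normally consolidated clay, so the full stress increment lies on the virgin compression line:
S_c = C_c·H/(1+e₀)·log₁₀(σ'_f/σ'_0) = 0.18×4.8/(1+1.23)×log₁₀(145.78/111)
    = 0.38744 × 0.11837 = 0.04586 m

S_c ≈ 45.9 mm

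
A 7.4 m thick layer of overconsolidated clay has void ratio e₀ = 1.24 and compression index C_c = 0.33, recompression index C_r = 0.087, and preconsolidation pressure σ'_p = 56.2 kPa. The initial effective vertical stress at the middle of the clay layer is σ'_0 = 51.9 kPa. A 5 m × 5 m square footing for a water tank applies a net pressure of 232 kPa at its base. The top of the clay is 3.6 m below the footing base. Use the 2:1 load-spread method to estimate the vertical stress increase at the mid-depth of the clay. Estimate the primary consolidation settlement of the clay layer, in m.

S_c ≈ 0.234 m

Mid-depth of clay below the footing base: z = 3.6 + 7.4/2 = 7.3 m.
Stress increase at mid-clay by the 2:1 spreading method:
Δσ = qBL/((B+z)(L+z)) = 232×5×5/((5+7.3)(5+7.3)) = 38.337 kPa
Final effective stress: σ'_f = 51.9 + 38.337 = 90.237 kPa.
σ'_f = 90.237 > σ'_p = 56.2 kPa, so the stress path crosses the preconsolidation pressure — recompression up to σ'_p, then virgin compression beyond:
S_c = H/(1+e₀)·[C_r·log₁₀(σ'_p/σ'_0) + C_c·log₁₀(σ'_f/σ'_p)]
    = 7.4/2.24 × [0.087×log₁₀(56.2/51.9) + 0.33×log₁₀(90.237/56.2)]
    = 3.3036 × [0.0030075 + 0.067864] = 0.2341 m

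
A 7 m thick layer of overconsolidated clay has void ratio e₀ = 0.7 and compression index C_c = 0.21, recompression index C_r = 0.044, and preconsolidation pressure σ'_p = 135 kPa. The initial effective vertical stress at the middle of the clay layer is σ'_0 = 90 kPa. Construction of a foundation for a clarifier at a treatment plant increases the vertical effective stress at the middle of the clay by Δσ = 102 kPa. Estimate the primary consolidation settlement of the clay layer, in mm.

S_c ≈ 164 mm

Final effective stress: σ'_f = 90 + 102 = 192 kPa.
σ'_f = 192 > σ'_p = 135 kPa, so the stress path crosses the preconsolidation pressure — recompression up to σ'_p, then virgin compression beyond:
S_c = H/(1+e₀)·[C_r·log₁₀(σ'_p/σ'_0) + C_c·log₁₀(σ'_f/σ'_p)]
    = 7/1.7 × [0.044×log₁₀(135/90) + 0.21×log₁₀(192/135)]
    = 4.1176 × [0.007748 + 0.032123] = 0.1642 m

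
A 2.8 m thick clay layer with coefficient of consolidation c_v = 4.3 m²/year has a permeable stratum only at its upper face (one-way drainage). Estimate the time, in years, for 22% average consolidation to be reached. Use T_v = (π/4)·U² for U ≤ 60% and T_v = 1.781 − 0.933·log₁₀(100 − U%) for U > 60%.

t ≈ 0.0693 years

Drainage path length: H_d = H = 2.8 m (single drainage).
U ≤ 60%: T_v = (π/4)·U² = (π/4)×0.22² = 0.038013.
t = T_v·H_d²/c_v = 0.038013×2.8²/4.3 = 0.06931 years.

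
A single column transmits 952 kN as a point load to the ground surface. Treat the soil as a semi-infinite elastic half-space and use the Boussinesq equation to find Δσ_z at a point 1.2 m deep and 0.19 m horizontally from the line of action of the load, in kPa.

Δσ_z ≈ 297 kPa

Boussinesq vertical stress below a point load on an elastic half-space:
Δσ_z = 3P/(2πz²) · [1 + (r/z)²]^(−5/2)
r/z = 0.19/1.2 = 0.15833; [1+(r/z)²]^(−5/2) = 0.93998.
Δσ_z = 3×952/(2π×1.2²) × 0.93998 = 315.66 × 0.93998 = 296.7 kPa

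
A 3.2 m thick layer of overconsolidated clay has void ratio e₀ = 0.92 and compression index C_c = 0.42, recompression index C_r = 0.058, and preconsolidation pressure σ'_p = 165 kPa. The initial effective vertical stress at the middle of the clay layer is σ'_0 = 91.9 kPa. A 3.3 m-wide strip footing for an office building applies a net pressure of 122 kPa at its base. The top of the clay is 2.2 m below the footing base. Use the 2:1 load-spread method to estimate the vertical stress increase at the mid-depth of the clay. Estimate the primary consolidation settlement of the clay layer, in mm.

Mid-depth of clay below the footing base: z = 2.2 + 3.2/2 = 3.8 m.
Stress increase at mid-clay by the 2:1 spreading method:
Δσ = qB/(B+z) = 122×3.3/(3.3+3.8) = 56.704 kPa
Final effective stress: σ'_f = 91.9 + 56.704 = 148.6 kPa.
σ'_f = 148.6 ≤ σ'_p = 165 kPa, so the clay remains overconsolidated and only the recompression index applies:
S_c = C_r·H/(1+e₀)·log₁₀(σ'_f/σ'_0) = 0.058×3.2/1.92×log₁₀(148.6/91.9)
    = 0.096669 × 0.2087 = 0.02017 m

S_c ≈ 20.2 mm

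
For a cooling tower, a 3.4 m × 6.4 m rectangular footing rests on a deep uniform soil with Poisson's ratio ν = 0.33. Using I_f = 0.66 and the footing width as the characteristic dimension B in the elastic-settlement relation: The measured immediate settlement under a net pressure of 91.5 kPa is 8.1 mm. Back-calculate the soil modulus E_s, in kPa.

E_s ≈ 22600 kPa

S_e = q·B·(1−ν²)/E_s · I_f  ⇒  E_s = q·B·(1−ν²)·I_f / S_e.
E_s = 91.5 × 3.4 × 0.8911 × 0.66 / 0.0081 = 22590 kPa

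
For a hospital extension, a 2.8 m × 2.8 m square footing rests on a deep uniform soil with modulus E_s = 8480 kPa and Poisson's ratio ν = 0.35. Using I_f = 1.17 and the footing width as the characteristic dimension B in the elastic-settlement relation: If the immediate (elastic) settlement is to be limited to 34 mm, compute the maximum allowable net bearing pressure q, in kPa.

S_e = q·B·(1−ν²)/E_s · I_f  ⇒  q = S_e·E_s / (B·(1−ν²)·I_f).
q = 0.034 × 8480 / (2.8 × 0.8775 × 1.17) = 100.3 kPa

q ≈ 100 kPa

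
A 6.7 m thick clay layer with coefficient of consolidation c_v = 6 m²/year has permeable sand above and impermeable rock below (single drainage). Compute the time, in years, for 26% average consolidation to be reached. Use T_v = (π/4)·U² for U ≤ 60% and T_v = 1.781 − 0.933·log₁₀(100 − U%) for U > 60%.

Drainage path length: H_d = H = 6.7 m (single drainage).
U ≤ 60%: T_v = (π/4)·U² = (π/4)×0.26² = 0.053093.
t = T_v·H_d²/c_v = 0.053093×6.7²/6 = 0.3972 years.

t ≈ 0.397 years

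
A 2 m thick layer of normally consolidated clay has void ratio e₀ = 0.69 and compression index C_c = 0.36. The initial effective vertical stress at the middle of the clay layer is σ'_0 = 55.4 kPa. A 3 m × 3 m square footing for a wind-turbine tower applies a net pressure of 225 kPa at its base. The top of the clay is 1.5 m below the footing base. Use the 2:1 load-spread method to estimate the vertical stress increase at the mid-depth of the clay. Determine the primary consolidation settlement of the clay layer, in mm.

Mid-depth of clay below the footing base: z = 1.5 + 2/2 = 2.5 m.
Stress increase at mid-clay by the 2:1 spreading method:
Δσ = qBL/((B+z)(L+z)) = 225×3×3/((3+2.5)(3+2.5)) = 66.942 kPa
Final effective stress: σ'_f = σ'_0 + Δσ = 55.4 + 66.942 = 122.34 kPa.
Normally consolidated clay, so the full stress increment lies on the virgin compression line:
S_c = C_c·H/(1+e₀)·log₁₀(σ'_f/σ'_0) = 0.36×2/(1+0.69)×log₁₀(122.34/55.4)
    = 0.42604 × 0.34406 = 0.1466 m

S_c ≈ 147 mm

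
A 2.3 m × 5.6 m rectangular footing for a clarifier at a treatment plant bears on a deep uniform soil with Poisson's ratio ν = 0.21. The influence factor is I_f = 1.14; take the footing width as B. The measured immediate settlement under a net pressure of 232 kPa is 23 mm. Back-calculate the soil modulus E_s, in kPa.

S_e = q·B·(1−ν²)/E_s · I_f  ⇒  E_s = q·B·(1−ν²)·I_f / S_e.
E_s = 232 × 2.3 × 0.9559 × 1.14 / 0.023 = 25280 kPa

E_s ≈ 25300 kPa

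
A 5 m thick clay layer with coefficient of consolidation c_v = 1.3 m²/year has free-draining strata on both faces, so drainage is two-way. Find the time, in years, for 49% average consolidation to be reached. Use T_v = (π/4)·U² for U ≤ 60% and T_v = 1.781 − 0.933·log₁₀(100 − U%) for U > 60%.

Drainage path length: H_d = H/2 = 2.5 m (double drainage).
U ≤ 60%: T_v = (π/4)·U² = (π/4)×0.49² = 0.18857.
t = T_v·H_d²/c_v = 0.18857×2.5²/1.3 = 0.9066 years.

t ≈ 0.907 years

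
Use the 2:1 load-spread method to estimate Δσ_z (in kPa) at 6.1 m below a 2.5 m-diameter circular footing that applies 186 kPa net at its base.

By the 2:1 method the load spreads at 1 horizontal : 2 vertical, so at depth z the loaded area has grown by z in each plan dimension:
Δσ ≈ qD²/(D+z)² = 186×2.5²/(2.5+6.1)² = 15.718 kPa

Δσ_z ≈ 15.7 kPa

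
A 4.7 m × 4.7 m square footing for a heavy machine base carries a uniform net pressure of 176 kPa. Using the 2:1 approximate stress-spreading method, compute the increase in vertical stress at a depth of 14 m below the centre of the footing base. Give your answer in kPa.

By the 2:1 method the load spreads at 1 horizontal : 2 vertical, so at depth z the loaded area has grown by z in each plan dimension:
Δσ = qBL/((B+z)(L+z)) = 176×4.7×4.7/((4.7+14)(4.7+14)) = 11.118 kPa

Δσ_z ≈ 11.1 kPa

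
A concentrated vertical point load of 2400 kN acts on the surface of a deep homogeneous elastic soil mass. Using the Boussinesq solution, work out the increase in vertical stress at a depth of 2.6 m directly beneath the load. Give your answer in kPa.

Boussinesq vertical stress below a point load on an elastic half-space:
Δσ_z = 3P/(2πz²) · [1 + (r/z)²]^(−5/2)
r/z = 0/2.6 = 0; [1+(r/z)²]^(−5/2) = 1.
Δσ_z = 3×2400/(2π×2.6²) × 1 = 169.51 × 1 = 169.5 kPa

Δσ_z ≈ 170 kPa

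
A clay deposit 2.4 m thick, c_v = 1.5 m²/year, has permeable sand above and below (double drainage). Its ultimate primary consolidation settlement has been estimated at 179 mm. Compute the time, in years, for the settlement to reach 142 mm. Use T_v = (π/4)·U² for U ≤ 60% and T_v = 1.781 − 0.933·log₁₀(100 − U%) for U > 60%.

t ≈ 0.532 years

Drainage path length: H_d = H/2 = 1.2 m (double drainage).
U = S(t)/S_ult = 142/179 = 0.7933.
U > 60%: T_v = 1.781 − 0.933·log₁₀(100 − 79.33) = 0.55378.
t = T_v·H_d²/c_v = 0.55378×1.2²/1.5 = 0.5316 years.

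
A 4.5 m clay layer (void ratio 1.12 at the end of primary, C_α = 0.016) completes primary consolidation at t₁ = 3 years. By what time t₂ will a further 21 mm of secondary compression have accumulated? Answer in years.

t₂ ≈ 12.5 years

S_s = C_α·H/(1+e_p)·log₁₀(t₂/t₁) ⇒ log₁₀(t₂/t₁) = S_s·(1+e_p)/(C_α·H).
log₁₀(t₂/t₁) = 0.021 × (1+1.12) / (0.016×4.5) = 0.6183
t₂ = t₁ × 10^0.6183 = 3 × 4.153 = 12.46 years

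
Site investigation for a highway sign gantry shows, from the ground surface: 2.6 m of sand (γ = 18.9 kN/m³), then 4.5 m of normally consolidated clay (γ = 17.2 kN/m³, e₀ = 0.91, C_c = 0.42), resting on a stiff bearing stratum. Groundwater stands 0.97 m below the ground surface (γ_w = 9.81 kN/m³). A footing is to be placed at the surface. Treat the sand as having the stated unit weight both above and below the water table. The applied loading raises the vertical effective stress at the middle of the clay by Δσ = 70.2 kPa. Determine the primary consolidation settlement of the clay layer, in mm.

Mid-depth of clay below the ground surface: z = 2.6 + 4.5/2 = 4.85 m.
Total vertical stress at mid-clay: σ_v = 18.9×2.6 + 17.2×2.25 = 87.84 kPa.
Pore pressure: u = 9.81×(4.85 − 0.97) = 38.063 kPa.
Initial effective stress: σ'_0 = σ_v − u = 87.84 − 38.063 = 49.777 kPa.
Final effective stress: σ'_f = σ'_0 + Δσ = 49.777 + 70.2 = 119.98 kPa.
Normally consolidated clay, so the full stress increment lies on the virgin compression line:
S_c = C_c·H/(1+e₀)·log₁₀(σ'_f/σ'_0) = 0.42×4.5/(1+0.91)×log₁₀(119.98/49.777)
    = 0.98953 × 0.38208 = 0.3781 m

S_c ≈ 378 mm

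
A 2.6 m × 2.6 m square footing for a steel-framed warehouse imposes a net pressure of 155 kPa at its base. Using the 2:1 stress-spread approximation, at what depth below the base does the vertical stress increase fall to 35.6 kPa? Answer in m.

2:1 spreading — at depth z the loaded area has grown by z in each plan dimension:
qB²/(B+z)² = Δσ_z ⇒ z = B(√(q/Δσ_z) − 1) = 2.6×(√(155/35.6) − 1) = 2.825 m

z ≈ 2.83 m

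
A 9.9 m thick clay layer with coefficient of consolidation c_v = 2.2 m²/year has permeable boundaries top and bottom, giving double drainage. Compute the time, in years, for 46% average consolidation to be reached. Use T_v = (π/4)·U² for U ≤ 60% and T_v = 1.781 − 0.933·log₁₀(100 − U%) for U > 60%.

t ≈ 1.85 years

Drainage path length: H_d = H/2 = 4.95 m (double drainage).
U ≤ 60%: T_v = (π/4)·U² = (π/4)×0.46² = 0.16619.
t = T_v·H_d²/c_v = 0.16619×4.95²/2.2 = 1.851 years.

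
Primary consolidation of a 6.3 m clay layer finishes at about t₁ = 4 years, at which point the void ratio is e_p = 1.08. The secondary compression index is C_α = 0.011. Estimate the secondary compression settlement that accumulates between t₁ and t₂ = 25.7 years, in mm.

Secondary compression: S_s = C_α·H/(1+e_p)·log₁₀(t₂/t₁)
S_s = 0.011×6.3/(1+1.08)×log₁₀(25.7/4)
    = 0.03332 × 0.8079 = 0.02692 m

S_s ≈ 26.9 mm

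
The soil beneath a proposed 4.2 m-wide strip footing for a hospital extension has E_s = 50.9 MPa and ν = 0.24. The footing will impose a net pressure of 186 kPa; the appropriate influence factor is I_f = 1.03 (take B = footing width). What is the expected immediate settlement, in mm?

Immediate (elastic) settlement: S_e = q·B·(1−ν²)/E_s · I_f.
E_s = 50.9 MPa = 50900 kPa.
S_e = 186 × 4.2 × (1 − 0.24²) / 50900 × 1.03
    = 186 × 4.2 × 0.9424 / 50900 × 1.03
    = 0.0149 m = 14.9 mm

S_e ≈ 14.9 mm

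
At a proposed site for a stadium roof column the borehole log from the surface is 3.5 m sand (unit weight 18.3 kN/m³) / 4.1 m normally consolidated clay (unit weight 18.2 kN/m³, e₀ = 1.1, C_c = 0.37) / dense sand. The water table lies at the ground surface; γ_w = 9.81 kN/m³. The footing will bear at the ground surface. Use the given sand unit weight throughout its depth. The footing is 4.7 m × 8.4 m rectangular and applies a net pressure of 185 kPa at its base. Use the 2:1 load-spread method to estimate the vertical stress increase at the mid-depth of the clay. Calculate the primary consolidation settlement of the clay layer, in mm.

S_c ≈ 231 mm

Mid-depth of clay below the ground surface: z = 3.5 + 4.1/2 = 5.55 m.
Total vertical stress at mid-clay: σ_v = 18.3×3.5 + 18.2×2.05 = 101.36 kPa.
Pore pressure: u = 9.81×(5.55 − 0) = 54.446 kPa.
Initial effective stress: σ'_0 = σ_v − u = 101.36 − 54.446 = 46.914 kPa.
Stress increase at mid-clay by the 2:1 spreading method:
Δσ = qBL/((B+z)(L+z)) = 185×4.7×8.4/((4.7+5.55)(8.4+5.55)) = 51.08 kPa
Final effective stress: σ'_f = σ'_0 + Δσ = 46.914 + 51.08 = 97.994 kPa.
Normally consolidated clay, so the full stress increment lies on the virgin compression line:
S_c = C_c·H/(1+e₀)·log₁₀(σ'_f/σ'_0) = 0.37×4.1/(1+1.1)×log₁₀(97.994/46.914)
    = 0.72238 × 0.3199 = 0.2311 m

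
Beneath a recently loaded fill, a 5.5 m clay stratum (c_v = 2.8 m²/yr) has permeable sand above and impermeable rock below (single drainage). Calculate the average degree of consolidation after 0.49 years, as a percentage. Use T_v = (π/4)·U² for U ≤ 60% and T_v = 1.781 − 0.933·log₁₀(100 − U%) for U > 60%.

Drainage path length: H_d = H = 5.5 m (single drainage).
T_v = c_v·t/H_d² = 2.8×0.49/5.5² = 0.045355.
T_v = 0.045355 corresponds to the U ≤ 60% branch:
U = √(4T_v/π) = 0.2403

U ≈ 24 %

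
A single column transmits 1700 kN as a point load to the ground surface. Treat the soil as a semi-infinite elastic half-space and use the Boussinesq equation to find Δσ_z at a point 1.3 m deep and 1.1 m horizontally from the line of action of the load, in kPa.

Δσ_z ≈ 125 kPa

Boussinesq vertical stress below a point load on an elastic half-space:
Δσ_z = 3P/(2πz²) · [1 + (r/z)²]^(−5/2)
r/z = 1.1/1.3 = 0.84615; [1+(r/z)²]^(−5/2) = 0.25925.
Δσ_z = 3×1700/(2π×1.3²) × 0.25925 = 480.29 × 0.25925 = 124.5 kPa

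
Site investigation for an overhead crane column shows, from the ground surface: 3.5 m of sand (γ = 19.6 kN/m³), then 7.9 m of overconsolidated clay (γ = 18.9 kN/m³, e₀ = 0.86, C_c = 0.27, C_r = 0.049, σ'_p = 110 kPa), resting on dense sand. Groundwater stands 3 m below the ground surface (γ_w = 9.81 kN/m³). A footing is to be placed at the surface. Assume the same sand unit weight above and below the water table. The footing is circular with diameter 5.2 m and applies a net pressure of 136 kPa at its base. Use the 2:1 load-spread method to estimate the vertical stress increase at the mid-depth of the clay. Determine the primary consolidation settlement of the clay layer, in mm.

S_c ≈ 62.9 mm

Mid-depth of clay below the ground surface: z = 3.5 + 7.9/2 = 7.45 m.
Total vertical stress at mid-clay: σ_v = 19.6×3.5 + 18.9×3.95 = 143.25 kPa.
Pore pressure: u = 9.81×(7.45 − 3) = 43.655 kPa.
Initial effective stress: σ'_0 = σ_v − u = 143.25 − 43.655 = 99.595 kPa.
Stress increase at mid-clay by the 2:1 spreading method:
Δσ ≈ qD²/(D+z)² = 136×5.2²/(5.2+7.45)² = 22.981 kPa
Final effective stress: σ'_f = 99.595 + 22.981 = 122.58 kPa.
σ'_f = 122.58 > σ'_p = 110 kPa, so the stress path crosses the preconsolidation pressure — recompression up to σ'_p, then virgin compression beyond:
S_c = H/(1+e₀)·[C_r·log₁₀(σ'_p/σ'_0) + C_c·log₁₀(σ'_f/σ'_p)]
    = 7.9/1.86 × [0.049×log₁₀(110/99.595) + 0.27×log₁₀(122.58/110)]
    = 4.2473 × [0.0021146 + 0.012697] = 0.06291 m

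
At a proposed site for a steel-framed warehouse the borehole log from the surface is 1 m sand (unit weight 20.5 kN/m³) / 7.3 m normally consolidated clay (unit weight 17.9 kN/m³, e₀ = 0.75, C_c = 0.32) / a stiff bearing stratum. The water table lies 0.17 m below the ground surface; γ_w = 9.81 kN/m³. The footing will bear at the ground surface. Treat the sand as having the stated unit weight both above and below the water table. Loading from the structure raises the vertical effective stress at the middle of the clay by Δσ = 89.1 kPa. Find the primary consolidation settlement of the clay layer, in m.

Mid-depth of clay below the ground surface: z = 1 + 7.3/2 = 4.65 m.
Total vertical stress at mid-clay: σ_v = 20.5×1 + 17.9×3.65 = 85.835 kPa.
Pore pressure: u = 9.81×(4.65 − 0.17) = 43.949 kPa.
Initial effective stress: σ'_0 = σ_v − u = 85.835 − 43.949 = 41.886 kPa.
Final effective stress: σ'_f = σ'_0 + Δσ = 41.886 + 89.1 = 130.99 kPa.
Normally consolidated clay, so the full stress increment lies on the virgin compression line:
S_c = C_c·H/(1+e₀)·log₁₀(σ'_f/σ'_0) = 0.32×7.3/(1+0.75)×log₁₀(130.99/41.886)
    = 1.3349 × 0.49517 = 0.661 m

S_c ≈ 0.661 m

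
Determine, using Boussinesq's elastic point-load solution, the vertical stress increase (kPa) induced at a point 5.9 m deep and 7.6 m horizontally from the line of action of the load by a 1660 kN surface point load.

Boussinesq vertical stress below a point load on an elastic half-space:
Δσ_z = 3P/(2πz²) · [1 + (r/z)²]^(−5/2)
r/z = 7.6/5.9 = 1.2881; [1+(r/z)²]^(−5/2) = 0.086713.
Δσ_z = 3×1660/(2π×5.9²) × 0.086713 = 22.769 × 0.086713 = 1.974 kPa

Δσ_z ≈ 1.97 kPa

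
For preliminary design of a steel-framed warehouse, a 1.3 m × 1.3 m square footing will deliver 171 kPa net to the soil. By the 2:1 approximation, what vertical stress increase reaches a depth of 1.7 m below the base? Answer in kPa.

Δσ_z ≈ 32.1 kPa

By the 2:1 method the load spreads at 1 horizontal : 2 vertical, so at depth z the loaded area has grown by z in each plan dimension:
Δσ = qBL/((B+z)(L+z)) = 171×1.3×1.3/((1.3+1.7)(1.3+1.7)) = 32.11 kPa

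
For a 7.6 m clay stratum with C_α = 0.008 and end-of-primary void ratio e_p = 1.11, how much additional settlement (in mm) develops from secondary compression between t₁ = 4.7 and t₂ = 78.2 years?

Secondary compression: S_s = C_α·H/(1+e_p)·log₁₀(t₂/t₁)
S_s = 0.008×7.6/(1+1.11)×log₁₀(78.2/4.7)
    = 0.02882 × 1.221 = 0.03519 m

S_s ≈ 35.2 mm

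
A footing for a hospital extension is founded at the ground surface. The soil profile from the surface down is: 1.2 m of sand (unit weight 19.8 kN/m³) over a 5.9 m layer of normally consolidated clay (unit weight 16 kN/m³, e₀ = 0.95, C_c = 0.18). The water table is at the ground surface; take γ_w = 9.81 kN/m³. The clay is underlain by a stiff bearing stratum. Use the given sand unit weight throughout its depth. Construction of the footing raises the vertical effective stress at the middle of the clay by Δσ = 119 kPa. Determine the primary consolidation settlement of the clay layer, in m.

S_c ≈ 0.378 m

Mid-depth of clay below the ground surface: z = 1.2 + 5.9/2 = 4.15 m.
Total vertical stress at mid-clay: σ_v = 19.8×1.2 + 16×2.95 = 70.96 kPa.
Pore pressure: u = 9.81×(4.15 − 0) = 40.712 kPa.
Initial effective stress: σ'_0 = σ_v − u = 70.96 − 40.712 = 30.248 kPa.
Final effective stress: σ'_f = σ'_0 + Δσ = 30.248 + 119 = 149.25 kPa.
Normally consolidated clay, so the full stress increment lies on the virgin compression line:
S_c = C_c·H/(1+e₀)·log₁₀(σ'_f/σ'_0) = 0.18×5.9/(1+0.95)×log₁₀(149.25/30.248)
    = 0.54462 × 0.69322 = 0.3775 m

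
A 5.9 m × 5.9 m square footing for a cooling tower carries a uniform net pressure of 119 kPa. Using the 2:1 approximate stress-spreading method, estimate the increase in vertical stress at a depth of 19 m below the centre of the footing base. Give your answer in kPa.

By the 2:1 method the load spreads at 1 horizontal : 2 vertical, so at depth z the loaded area has grown by z in each plan dimension:
Δσ = qBL/((B+z)(L+z)) = 119×5.9×5.9/((5.9+19)(5.9+19)) = 6.6812 kPa

Δσ_z ≈ 6.68 kPa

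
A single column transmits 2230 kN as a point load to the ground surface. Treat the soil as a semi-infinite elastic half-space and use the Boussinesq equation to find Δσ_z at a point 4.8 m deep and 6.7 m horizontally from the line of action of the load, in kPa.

Boussinesq vertical stress below a point load on an elastic half-space:
Δσ_z = 3P/(2πz²) · [1 + (r/z)²]^(−5/2)
r/z = 6.7/4.8 = 1.3958; [1+(r/z)²]^(−5/2) = 0.066997.
Δσ_z = 3×2230/(2π×4.8²) × 0.066997 = 46.213 × 0.066997 = 3.096 kPa

Δσ_z ≈ 3.1 kPa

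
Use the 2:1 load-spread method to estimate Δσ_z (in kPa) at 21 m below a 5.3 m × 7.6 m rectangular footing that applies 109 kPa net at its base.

By the 2:1 method the load spreads at 1 horizontal : 2 vertical, so at depth z the loaded area has grown by z in each plan dimension:
Δσ = qBL/((B+z)(L+z)) = 109×5.3×7.6/((5.3+21)(7.6+21)) = 5.8371 kPa

Δσ_z ≈ 5.84 kPa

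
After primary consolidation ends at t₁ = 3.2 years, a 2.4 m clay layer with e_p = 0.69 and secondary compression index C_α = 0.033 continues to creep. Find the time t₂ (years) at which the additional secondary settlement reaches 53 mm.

S_s = C_α·H/(1+e_p)·log₁₀(t₂/t₁) ⇒ log₁₀(t₂/t₁) = S_s·(1+e_p)/(C_α·H).
log₁₀(t₂/t₁) = 0.053 × (1+0.69) / (0.033×2.4) = 1.131
t₂ = t₁ × 10^1.131 = 3.2 × 13.52 = 43.26 years

t₂ ≈ 43.3 years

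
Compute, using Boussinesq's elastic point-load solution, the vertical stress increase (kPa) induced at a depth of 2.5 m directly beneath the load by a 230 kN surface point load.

Δσ_z ≈ 17.6 kPa

Boussinesq vertical stress below a point load on an elastic half-space:
Δσ_z = 3P/(2πz²) · [1 + (r/z)²]^(−5/2)
r/z = 0/2.5 = 0; [1+(r/z)²]^(−5/2) = 1.
Δσ_z = 3×230/(2π×2.5²) × 1 = 17.571 × 1 = 17.57 kPa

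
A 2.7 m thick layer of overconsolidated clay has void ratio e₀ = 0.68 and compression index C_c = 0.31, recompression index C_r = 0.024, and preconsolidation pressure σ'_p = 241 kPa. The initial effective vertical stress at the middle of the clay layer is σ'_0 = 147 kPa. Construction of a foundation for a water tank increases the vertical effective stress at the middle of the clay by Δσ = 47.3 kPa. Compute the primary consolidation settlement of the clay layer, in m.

Final effective stress: σ'_f = 147 + 47.3 = 194.3 kPa.
σ'_f = 194.3 ≤ σ'_p = 241 kPa, so the clay remains overconsolidated and only the recompression index applies:
S_c = C_r·H/(1+e₀)·log₁₀(σ'_f/σ'_0) = 0.024×2.7/1.68×log₁₀(194.3/147)
    = 0.03857 × 0.12116 = 0.004673 m

S_c ≈ 0.00467 m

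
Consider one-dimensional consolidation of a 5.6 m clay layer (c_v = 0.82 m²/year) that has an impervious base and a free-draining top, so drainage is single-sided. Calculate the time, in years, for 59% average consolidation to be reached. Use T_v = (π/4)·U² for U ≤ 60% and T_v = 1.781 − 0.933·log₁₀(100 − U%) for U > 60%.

t ≈ 10.5 years

Drainage path length: H_d = H = 5.6 m (single drainage).
U ≤ 60%: T_v = (π/4)·U² = (π/4)×0.59² = 0.2734.
t = T_v·H_d²/c_v = 0.2734×5.6²/0.82 = 10.46 years.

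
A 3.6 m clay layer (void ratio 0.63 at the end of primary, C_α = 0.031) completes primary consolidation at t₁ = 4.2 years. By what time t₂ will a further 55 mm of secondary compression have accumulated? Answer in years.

S_s = C_α·H/(1+e_p)·log₁₀(t₂/t₁) ⇒ log₁₀(t₂/t₁) = S_s·(1+e_p)/(C_α·H).
log₁₀(t₂/t₁) = 0.055 × (1+0.63) / (0.031×3.6) = 0.8033
t₂ = t₁ × 10^0.8033 = 4.2 × 6.358 = 26.7 years

t₂ ≈ 26.7 years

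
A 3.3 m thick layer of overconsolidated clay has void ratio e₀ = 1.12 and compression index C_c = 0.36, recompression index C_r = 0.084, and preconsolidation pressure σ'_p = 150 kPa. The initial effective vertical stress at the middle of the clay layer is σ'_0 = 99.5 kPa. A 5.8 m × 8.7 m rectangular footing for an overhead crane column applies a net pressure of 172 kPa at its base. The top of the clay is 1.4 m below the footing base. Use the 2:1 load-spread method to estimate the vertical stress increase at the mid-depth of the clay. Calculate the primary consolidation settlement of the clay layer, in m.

Mid-depth of clay below the footing base: z = 1.4 + 3.3/2 = 3.05 m.
Stress increase at mid-clay by the 2:1 spreading method:
Δσ = qBL/((B+z)(L+z)) = 172×5.8×8.7/((5.8+3.05)(8.7+3.05)) = 83.463 kPa
Final effective stress: σ'_f = 99.5 + 83.463 = 182.96 kPa.
σ'_f = 182.96 > σ'_p = 150 kPa, so the stress path crosses the preconsolidation pressure — recompression up to σ'_p, then virgin compression beyond:
S_c = H/(1+e₀)·[C_r·log₁₀(σ'_p/σ'_0) + C_c·log₁₀(σ'_f/σ'_p)]
    = 3.3/2.12 × [0.084×log₁₀(150/99.5) + 0.36×log₁₀(182.96/150)]
    = 1.5566 × [0.014975 + 0.031055] = 0.07165 m

S_c ≈ 0.0717 m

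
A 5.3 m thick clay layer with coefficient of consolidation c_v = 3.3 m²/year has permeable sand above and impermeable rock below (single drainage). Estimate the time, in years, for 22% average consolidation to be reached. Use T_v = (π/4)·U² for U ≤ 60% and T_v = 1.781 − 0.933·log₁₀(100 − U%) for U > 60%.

Drainage path length: H_d = H = 5.3 m (single drainage).
U ≤ 60%: T_v = (π/4)·U² = (π/4)×0.22² = 0.038013.
t = T_v·H_d²/c_v = 0.038013×5.3²/3.3 = 0.3236 years.

t ≈ 0.324 years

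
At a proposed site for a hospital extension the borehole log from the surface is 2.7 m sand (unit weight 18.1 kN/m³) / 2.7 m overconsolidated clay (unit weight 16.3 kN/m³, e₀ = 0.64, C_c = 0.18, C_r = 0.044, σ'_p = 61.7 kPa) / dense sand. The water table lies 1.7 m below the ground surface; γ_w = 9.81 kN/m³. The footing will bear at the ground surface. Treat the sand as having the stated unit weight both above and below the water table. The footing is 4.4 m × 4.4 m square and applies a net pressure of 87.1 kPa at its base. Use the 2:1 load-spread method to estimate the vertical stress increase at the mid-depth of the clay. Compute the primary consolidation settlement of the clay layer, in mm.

S_c ≈ 26.9 mm

Mid-depth of clay below the ground surface: z = 2.7 + 2.7/2 = 4.05 m.
Total vertical stress at mid-clay: σ_v = 18.1×2.7 + 16.3×1.35 = 70.875 kPa.
Pore pressure: u = 9.81×(4.05 − 1.7) = 23.054 kPa.
Initial effective stress: σ'_0 = σ_v − u = 70.875 − 23.054 = 47.821 kPa.
Stress increase at mid-clay by the 2:1 spreading method:
Δσ = qBL/((B+z)(L+z)) = 87.1×4.4×4.4/((4.4+4.05)(4.4+4.05)) = 23.616 kPa
Final effective stress: σ'_f = 47.821 + 23.616 = 71.437 kPa.
σ'_f = 71.437 > σ'_p = 61.7 kPa, so the stress path crosses the preconsolidation pressure — recompression up to σ'_p, then virgin compression beyond:
S_c = H/(1+e₀)·[C_r·log₁₀(σ'_p/σ'_0) + C_c·log₁₀(σ'_f/σ'_p)]
    = 2.7/1.64 × [0.044×log₁₀(61.7/47.821) + 0.18×log₁₀(71.437/61.7)]
    = 1.6463 × [0.0048693 + 0.011455] = 0.02687 m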